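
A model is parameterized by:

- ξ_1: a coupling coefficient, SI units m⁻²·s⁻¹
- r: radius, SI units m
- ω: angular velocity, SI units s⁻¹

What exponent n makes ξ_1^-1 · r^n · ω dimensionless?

-2

Balance the L exponent: (1)·n from r, plus −(-2) + (0) = 2 from the rest, must sum to zero.
n + 2 = 0, so n = -2.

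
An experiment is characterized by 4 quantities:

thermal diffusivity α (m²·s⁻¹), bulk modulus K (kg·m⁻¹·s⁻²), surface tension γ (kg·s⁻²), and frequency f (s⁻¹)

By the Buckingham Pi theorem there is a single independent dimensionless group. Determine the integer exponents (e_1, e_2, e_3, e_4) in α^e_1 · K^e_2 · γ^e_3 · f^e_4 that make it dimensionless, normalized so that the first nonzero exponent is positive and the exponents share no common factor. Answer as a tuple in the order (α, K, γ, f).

M: e_1·(0) + e_2·(1) + e_3·(1) + e_4·(0) = 0
L: e_1·(2) + e_2·(-1) + e_3·(0) + e_4·(0) = 0
T: e_1·(-1) + e_2·(-2) + e_3·(-2) + e_4·(-1) = 0
Solving this homogeneous linear system for the smallest-integer solution (first nonzero entry positive) gives (1, 2, -2, -1).

(1, 2, -2, -1)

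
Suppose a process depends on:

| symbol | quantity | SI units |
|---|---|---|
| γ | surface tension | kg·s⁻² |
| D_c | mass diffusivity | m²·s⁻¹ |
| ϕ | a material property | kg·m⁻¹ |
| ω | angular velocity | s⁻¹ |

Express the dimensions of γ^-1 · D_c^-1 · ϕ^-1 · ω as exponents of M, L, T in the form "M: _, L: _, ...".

Collect each base-dimension exponent across the product:
  M: −(1) − (0) − (1) + (0) = -2
  L: −(0) − (2) − (-1) + (0) = -1
  T: −(-2) − (-1) − (0) + (-1) = 2
So the dimensions are [M⁻² L⁻¹ T²].

M: -2, L: -1, T: 2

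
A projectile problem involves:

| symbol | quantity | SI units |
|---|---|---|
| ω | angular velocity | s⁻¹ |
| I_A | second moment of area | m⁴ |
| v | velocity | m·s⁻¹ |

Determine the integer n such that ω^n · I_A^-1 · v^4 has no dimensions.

-4

Balance the T exponent: (-1)·n from ω, plus −(0) + 4·(-1) = -4 from the rest, must sum to zero.
−n − 4 = 0, so n = -4.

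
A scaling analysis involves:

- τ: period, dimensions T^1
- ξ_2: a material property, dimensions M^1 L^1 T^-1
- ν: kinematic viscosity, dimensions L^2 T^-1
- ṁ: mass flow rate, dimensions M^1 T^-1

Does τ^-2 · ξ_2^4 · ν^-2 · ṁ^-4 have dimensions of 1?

yes

Sum the exponent of each base dimension across the product:
  M: −2·[τ]_M + 4·[ξ_2]_M − 2·[ν]_M − 4·[ṁ]_M = −2·(0) + 4·(1) − 2·(0) − 4·(1) = 0
  L: −2·[τ]_L + 4·[ξ_2]_L − 2·[ν]_L − 4·[ṁ]_L = −2·(0) + 4·(1) − 2·(2) − 4·(0) = 0
  T: −2·[τ]_T + 4·[ξ_2]_T − 2·[ν]_T − 4·[ṁ]_T = −2·(1) + 4·(-1) − 2·(-1) − 4·(-1) = 0
All base exponents vanish — dimensionless.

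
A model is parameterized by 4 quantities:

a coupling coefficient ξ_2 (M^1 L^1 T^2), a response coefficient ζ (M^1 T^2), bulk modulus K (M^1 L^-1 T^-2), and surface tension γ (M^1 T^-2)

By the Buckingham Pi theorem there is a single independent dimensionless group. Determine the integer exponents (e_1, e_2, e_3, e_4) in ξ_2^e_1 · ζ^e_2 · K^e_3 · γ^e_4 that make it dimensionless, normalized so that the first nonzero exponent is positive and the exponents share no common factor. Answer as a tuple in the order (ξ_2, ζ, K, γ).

M: e_1·(1) + e_2·(1) + e_3·(1) + e_4·(1) = 0
L: e_1·(1) + e_2·(0) + e_3·(-1) + e_4·(0) = 0
T: e_1·(2) + e_2·(2) + e_3·(-2) + e_4·(-2) = 0
Solving this homogeneous linear system for the smallest-integer solution (first nonzero entry positive) gives (1, -1, 1, -1).

(1, -1, 1, -1)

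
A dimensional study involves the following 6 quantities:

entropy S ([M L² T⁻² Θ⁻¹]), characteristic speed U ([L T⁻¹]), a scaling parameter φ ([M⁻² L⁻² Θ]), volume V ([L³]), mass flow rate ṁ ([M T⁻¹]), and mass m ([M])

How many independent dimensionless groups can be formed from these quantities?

There are 6 variables and 4 base dimensions (M, L, T, Θ).
The dimension matrix has rank 4.
Independent dimensionless groups: 6 − 4 = 2.

2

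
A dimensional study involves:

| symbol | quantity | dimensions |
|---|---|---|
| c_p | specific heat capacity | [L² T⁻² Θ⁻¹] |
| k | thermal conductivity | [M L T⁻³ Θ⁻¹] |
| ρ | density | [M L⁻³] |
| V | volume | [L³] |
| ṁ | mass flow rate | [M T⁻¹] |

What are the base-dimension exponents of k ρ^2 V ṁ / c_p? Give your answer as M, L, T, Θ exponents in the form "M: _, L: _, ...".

M: 4, L: -4, T: -2, Θ: 0

Collect each base-dimension exponent across the product:
  M: −(0) + (1) + 2·(1) + (0) + (1) = 4
  L: −(2) + (1) + 2·(-3) + (3) + (0) = -4
  T: −(-2) + (-3) + 2·(0) + (0) + (-1) = -2
  Θ: −(-1) + (-1) + 2·(0) + (0) + (0) = 0
So the dimensions are [M⁴ L⁻⁴ T⁻²].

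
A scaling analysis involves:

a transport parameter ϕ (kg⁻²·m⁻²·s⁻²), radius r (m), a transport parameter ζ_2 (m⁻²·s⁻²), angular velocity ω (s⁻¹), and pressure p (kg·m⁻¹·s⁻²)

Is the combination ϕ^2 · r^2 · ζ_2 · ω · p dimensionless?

Sum the exponent of each base dimension across the product:
  M: 2·[ϕ]_M + 2·[r]_M + [ζ_2]_M + [ω]_M + [p]_M = 2·(-2) + 2·(0) + (0) + (0) + (1) = -3
  L: 2·[ϕ]_L + 2·[r]_L + [ζ_2]_L + [ω]_L + [p]_L = 2·(-2) + 2·(1) + (-2) + (0) + (-1) = -5
  T: 2·[ϕ]_T + 2·[r]_T + [ζ_2]_T + [ω]_T + [p]_T = 2·(-2) + 2·(0) + (-2) + (-1) + (-2) = -9
Net dimensions [M⁻³ L⁻⁵ T⁻⁹] ≠ [1] — not dimensionless.

no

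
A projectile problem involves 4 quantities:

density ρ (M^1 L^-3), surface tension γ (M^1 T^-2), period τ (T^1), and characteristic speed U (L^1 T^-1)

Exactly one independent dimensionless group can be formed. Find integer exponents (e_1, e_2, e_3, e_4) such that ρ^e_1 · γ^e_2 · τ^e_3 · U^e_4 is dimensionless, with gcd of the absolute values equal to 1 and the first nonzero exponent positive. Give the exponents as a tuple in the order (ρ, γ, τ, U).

(1, -1, 1, 3)

M: e_1·(1) + e_2·(1) + e_3·(0) + e_4·(0) = 0
L: e_1·(-3) + e_2·(0) + e_3·(0) + e_4·(1) = 0
T: e_1·(0) + e_2·(-2) + e_3·(1) + e_4·(-1) = 0
Solving this homogeneous linear system for the smallest-integer solution (first nonzero entry positive) gives (1, -1, 1, 3).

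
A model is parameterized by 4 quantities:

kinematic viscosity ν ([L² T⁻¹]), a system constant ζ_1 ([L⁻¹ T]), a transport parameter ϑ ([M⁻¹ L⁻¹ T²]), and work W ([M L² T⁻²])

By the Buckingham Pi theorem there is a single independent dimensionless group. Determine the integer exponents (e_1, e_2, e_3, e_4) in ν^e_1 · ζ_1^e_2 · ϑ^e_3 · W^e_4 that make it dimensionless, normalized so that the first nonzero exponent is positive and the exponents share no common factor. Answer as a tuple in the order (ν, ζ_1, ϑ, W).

(1, 1, -1, -1)

M: e_1·(0) + e_2·(0) + e_3·(-1) + e_4·(1) = 0
L: e_1·(2) + e_2·(-1) + e_3·(-1) + e_4·(2) = 0
T: e_1·(-1) + e_2·(1) + e_3·(2) + e_4·(-2) = 0
Solving this homogeneous linear system for the smallest-integer solution (first nonzero entry positive) gives (1, 1, -1, -1).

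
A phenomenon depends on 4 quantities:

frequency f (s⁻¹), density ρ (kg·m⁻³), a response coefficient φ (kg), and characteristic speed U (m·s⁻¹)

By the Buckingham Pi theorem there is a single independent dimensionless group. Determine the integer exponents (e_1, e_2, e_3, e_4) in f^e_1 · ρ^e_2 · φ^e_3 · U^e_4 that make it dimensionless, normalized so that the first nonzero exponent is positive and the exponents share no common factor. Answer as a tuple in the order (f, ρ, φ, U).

(3, -1, 1, -3)

M: e_1·(0) + e_2·(1) + e_3·(1) + e_4·(0) = 0
L: e_1·(0) + e_2·(-3) + e_3·(0) + e_4·(1) = 0
T: e_1·(-1) + e_2·(0) + e_3·(0) + e_4·(-1) = 0
Solving this homogeneous linear system for the smallest-integer solution (first nonzero entry positive) gives (3, -1, 1, -3).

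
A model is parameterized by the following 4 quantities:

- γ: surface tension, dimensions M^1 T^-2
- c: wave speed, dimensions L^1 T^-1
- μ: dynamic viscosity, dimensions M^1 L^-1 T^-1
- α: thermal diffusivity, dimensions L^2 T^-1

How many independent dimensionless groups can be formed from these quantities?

There are 4 variables and 3 base dimensions (M, L, T).
The dimension matrix has rank 3.
Independent dimensionless groups: 4 − 3 = 1.

1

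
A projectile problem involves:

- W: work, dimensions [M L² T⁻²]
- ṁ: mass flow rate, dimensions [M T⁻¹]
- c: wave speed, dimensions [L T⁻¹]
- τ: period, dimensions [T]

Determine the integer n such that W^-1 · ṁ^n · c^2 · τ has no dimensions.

Balance the M exponent: (1)·n from ṁ, plus −(1) + 2·(0) + (0) = -1 from the rest, must sum to zero.
n − 1 = 0, so n = 1.

1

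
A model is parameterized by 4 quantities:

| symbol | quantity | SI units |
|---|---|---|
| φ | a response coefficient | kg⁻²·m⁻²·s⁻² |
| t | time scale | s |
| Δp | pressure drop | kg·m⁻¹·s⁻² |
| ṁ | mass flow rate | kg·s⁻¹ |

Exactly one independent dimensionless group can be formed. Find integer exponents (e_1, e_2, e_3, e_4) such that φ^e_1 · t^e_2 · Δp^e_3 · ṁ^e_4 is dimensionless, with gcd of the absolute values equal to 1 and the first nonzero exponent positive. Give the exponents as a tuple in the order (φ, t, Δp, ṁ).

(1, 2, -2, 4)

M: e_1·(-2) + e_2·(0) + e_3·(1) + e_4·(1) = 0
L: e_1·(-2) + e_2·(0) + e_3·(-1) + e_4·(0) = 0
T: e_1·(-2) + e_2·(1) + e_3·(-2) + e_4·(-1) = 0
Solving this homogeneous linear system for the smallest-integer solution (first nonzero entry positive) gives (1, 2, -2, 4).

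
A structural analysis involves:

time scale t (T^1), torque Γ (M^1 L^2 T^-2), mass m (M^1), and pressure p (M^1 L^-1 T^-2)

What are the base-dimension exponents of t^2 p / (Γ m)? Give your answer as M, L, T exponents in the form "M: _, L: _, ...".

Collect each base-dimension exponent across the product:
  M: 2·(0) − (1) − (1) + (1) = -1
  L: 2·(0) − (2) − (0) + (-1) = -3
  T: 2·(1) − (-2) − (0) + (-2) = 2
So the dimensions are [M⁻¹ L⁻³ T²].

M: -1, L: -3, T: 2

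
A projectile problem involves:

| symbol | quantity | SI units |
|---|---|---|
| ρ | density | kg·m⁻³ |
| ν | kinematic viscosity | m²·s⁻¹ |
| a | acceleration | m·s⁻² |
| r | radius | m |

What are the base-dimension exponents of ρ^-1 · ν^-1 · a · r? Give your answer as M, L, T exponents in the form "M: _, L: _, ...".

Collect each base-dimension exponent across the product:
  M: −(1) − (0) + (0) + (0) = -1
  L: −(-3) − (2) + (1) + (1) = 3
  T: −(0) − (-1) + (-2) + (0) = -1
So the dimensions are [M⁻¹ L³ T⁻¹].

M: -1, L: 3, T: -1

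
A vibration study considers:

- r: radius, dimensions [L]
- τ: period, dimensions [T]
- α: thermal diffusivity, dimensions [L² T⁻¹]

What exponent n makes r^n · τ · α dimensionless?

Balance the L exponent: (1)·n from r, plus (0) + (2) = 2 from the rest, must sum to zero.
n + 2 = 0, so n = -2.

-2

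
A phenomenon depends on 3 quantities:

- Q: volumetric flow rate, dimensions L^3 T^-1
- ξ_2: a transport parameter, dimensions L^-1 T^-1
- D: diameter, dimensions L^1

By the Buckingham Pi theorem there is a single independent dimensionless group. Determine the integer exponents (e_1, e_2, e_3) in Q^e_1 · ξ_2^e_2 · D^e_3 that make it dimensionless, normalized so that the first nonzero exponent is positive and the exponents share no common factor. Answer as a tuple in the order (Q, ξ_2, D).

(1, -1, -4)

L: e_1·(3) + e_2·(-1) + e_3·(1) = 0
T: e_1·(-1) + e_2·(-1) + e_3·(0) = 0
Solving this homogeneous linear system for the smallest-integer solution (first nonzero entry positive) gives (1, -1, -4).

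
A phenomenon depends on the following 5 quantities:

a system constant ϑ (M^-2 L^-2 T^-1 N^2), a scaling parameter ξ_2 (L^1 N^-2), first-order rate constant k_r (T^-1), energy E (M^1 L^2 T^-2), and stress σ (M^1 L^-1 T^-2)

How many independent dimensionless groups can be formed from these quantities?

There are 5 variables and 4 base dimensions (M, L, T, N).
The dimension matrix has rank 4.
Independent dimensionless groups: 5 − 4 = 1.

1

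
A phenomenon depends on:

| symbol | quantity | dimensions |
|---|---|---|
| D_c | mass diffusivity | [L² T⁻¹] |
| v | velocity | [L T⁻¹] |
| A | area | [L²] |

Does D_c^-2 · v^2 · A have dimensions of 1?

yes

Sum the exponent of each base dimension across the product:
  M: −2·[D_c]_M + 2·[v]_M + [A]_M = −2·(0) + 2·(0) + (0) = 0
  L: −2·[D_c]_L + 2·[v]_L + [A]_L = −2·(2) + 2·(1) + (2) = 0
  T: −2·[D_c]_T + 2·[v]_T + [A]_T = −2·(-1) + 2·(-1) + (0) = 0
  Θ: −2·[D_c]_Θ + 2·[v]_Θ + [A]_Θ = −2·(0) + 2·(0) + (0) = 0
All base exponents vanish — dimensionless.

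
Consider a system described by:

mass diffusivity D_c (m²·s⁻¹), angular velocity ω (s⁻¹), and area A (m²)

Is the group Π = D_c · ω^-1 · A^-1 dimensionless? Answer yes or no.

yes

Sum the exponent of each base dimension across the product:
  L: [D_c]_L − [ω]_L − [A]_L = (2) − (0) − (2) = 0
  T: [D_c]_T − [ω]_T − [A]_T = (-1) − (-1) − (0) = 0
All base exponents vanish — dimensionless.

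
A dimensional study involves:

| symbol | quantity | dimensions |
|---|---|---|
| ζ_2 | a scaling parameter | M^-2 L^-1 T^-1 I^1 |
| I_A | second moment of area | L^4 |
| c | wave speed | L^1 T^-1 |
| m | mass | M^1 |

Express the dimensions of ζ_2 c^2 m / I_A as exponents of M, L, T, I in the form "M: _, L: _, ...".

Collect each base-dimension exponent across the product:
  M: (-2) − (0) + 2·(0) + (1) = -1
  L: (-1) − (4) + 2·(1) + (0) = -3
  T: (-1) − (0) + 2·(-1) + (0) = -3
  I: (1) − (0) + 2·(0) + (0) = 1
So the dimensions are [M⁻¹ L⁻³ T⁻³ I].

M: -1, L: -3, T: -3, I: 1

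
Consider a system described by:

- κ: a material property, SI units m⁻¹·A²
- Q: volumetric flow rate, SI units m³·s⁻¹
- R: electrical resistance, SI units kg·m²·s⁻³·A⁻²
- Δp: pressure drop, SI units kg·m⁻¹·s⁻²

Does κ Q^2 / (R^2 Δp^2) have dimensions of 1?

no

Sum the exponent of each base dimension across the product:
  M: [κ]_M + 2·[Q]_M − 2·[R]_M − 2·[Δp]_M = (0) + 2·(0) − 2·(1) − 2·(1) = -4
  L: [κ]_L + 2·[Q]_L − 2·[R]_L − 2·[Δp]_L = (-1) + 2·(3) − 2·(2) − 2·(-1) = 3
  T: [κ]_T + 2·[Q]_T − 2·[R]_T − 2·[Δp]_T = (0) + 2·(-1) − 2·(-3) − 2·(-2) = 8
  I: [κ]_I + 2·[Q]_I − 2·[R]_I − 2·[Δp]_I = (2) + 2·(0) − 2·(-2) − 2·(0) = 6
Net dimensions [M⁻⁴ L³ T⁸ I⁶] ≠ [1] — not dimensionless.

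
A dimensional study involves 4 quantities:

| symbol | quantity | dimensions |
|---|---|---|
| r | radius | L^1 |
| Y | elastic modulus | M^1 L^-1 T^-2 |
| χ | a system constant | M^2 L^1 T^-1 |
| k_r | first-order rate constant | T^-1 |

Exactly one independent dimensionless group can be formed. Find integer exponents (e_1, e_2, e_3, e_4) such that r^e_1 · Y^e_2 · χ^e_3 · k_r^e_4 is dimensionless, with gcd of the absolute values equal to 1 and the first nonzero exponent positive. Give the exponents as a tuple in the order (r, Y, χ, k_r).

(3, 2, -1, -3)

M: e_1·(0) + e_2·(1) + e_3·(2) + e_4·(0) = 0
L: e_1·(1) + e_2·(-1) + e_3·(1) + e_4·(0) = 0
T: e_1·(0) + e_2·(-2) + e_3·(-1) + e_4·(-1) = 0
Solving this homogeneous linear system for the smallest-integer solution (first nonzero entry positive) gives (3, 2, -1, -3).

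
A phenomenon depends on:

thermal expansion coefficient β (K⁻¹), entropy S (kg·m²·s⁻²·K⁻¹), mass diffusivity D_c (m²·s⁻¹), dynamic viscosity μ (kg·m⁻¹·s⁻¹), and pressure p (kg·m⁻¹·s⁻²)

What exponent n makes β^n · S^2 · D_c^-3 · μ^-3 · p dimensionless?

Balance the Θ exponent: (-1)·n from β, plus 2·(-1) − 3·(0) − 3·(0) + (0) = -2 from the rest, must sum to zero.
−n − 2 = 0, so n = -2.

-2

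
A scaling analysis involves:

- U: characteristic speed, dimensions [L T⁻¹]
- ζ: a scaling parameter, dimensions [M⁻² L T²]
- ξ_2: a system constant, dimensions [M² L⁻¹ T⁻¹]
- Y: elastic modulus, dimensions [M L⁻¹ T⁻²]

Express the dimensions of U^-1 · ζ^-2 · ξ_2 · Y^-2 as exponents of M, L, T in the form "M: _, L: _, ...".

M: 4, L: -2, T: 0

Collect each base-dimension exponent across the product:
  M: −(0) − 2·(-2) + (2) − 2·(1) = 4
  L: −(1) − 2·(1) + (-1) − 2·(-1) = -2
  T: −(-1) − 2·(2) + (-1) − 2·(-2) = 0
So the dimensions are [M⁴ L⁻²].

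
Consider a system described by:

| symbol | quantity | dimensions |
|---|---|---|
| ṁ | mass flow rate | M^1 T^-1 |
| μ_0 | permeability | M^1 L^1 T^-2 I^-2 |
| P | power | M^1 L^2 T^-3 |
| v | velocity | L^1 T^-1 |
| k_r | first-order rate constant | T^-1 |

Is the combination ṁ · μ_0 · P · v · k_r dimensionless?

Sum the exponent of each base dimension across the product:
  M: [ṁ]_M + [μ_0]_M + [P]_M + [v]_M + [k_r]_M = (1) + (1) + (1) + (0) + (0) = 3
  L: [ṁ]_L + [μ_0]_L + [P]_L + [v]_L + [k_r]_L = (0) + (1) + (2) + (1) + (0) = 4
  T: [ṁ]_T + [μ_0]_T + [P]_T + [v]_T + [k_r]_T = (-1) + (-2) + (-3) + (-1) + (-1) = -8
  I: [ṁ]_I + [μ_0]_I + [P]_I + [v]_I + [k_r]_I = (0) + (-2) + (0) + (0) + (0) = -2
Net dimensions [M³ L⁴ T⁻⁸ I⁻²] ≠ [1] — not dimensionless.

no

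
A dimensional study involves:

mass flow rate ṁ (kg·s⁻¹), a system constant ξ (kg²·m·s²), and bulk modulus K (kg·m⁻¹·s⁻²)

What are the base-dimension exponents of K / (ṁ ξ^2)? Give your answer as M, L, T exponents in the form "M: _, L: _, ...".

Collect each base-dimension exponent across the product:
  M: −(1) − 2·(2) + (1) = -4
  L: −(0) − 2·(1) + (-1) = -3
  T: −(-1) − 2·(2) + (-2) = -5
So the dimensions are [M⁻⁴ L⁻³ T⁻⁵].

M: -4, L: -3, T: -5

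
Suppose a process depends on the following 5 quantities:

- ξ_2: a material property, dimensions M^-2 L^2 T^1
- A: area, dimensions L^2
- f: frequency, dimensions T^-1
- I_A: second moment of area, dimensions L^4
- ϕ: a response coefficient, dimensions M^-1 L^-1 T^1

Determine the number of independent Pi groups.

2

There are 5 variables and 3 base dimensions (M, L, T).
The dimension matrix has rank 3.
Independent dimensionless groups: 5 − 3 = 2.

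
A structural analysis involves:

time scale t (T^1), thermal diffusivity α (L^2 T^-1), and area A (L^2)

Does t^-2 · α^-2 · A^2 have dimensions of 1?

yes

Sum the exponent of each base dimension across the product:
  L: −2·[t]_L − 2·[α]_L + 2·[A]_L = −2·(0) − 2·(2) + 2·(2) = 0
  T: −2·[t]_T − 2·[α]_T + 2·[A]_T = −2·(1) − 2·(-1) + 2·(0) = 0
All base exponents vanish — dimensionless.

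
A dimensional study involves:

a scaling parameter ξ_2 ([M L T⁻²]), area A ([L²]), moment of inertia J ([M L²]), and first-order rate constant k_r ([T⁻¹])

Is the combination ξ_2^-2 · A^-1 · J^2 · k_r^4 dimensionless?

Sum the exponent of each base dimension across the product:
  M: −2·[ξ_2]_M − [A]_M + 2·[J]_M + 4·[k_r]_M = −2·(1) − (0) + 2·(1) + 4·(0) = 0
  L: −2·[ξ_2]_L − [A]_L + 2·[J]_L + 4·[k_r]_L = −2·(1) − (2) + 2·(2) + 4·(0) = 0
  T: −2·[ξ_2]_T − [A]_T + 2·[J]_T + 4·[k_r]_T = −2·(-2) − (0) + 2·(0) + 4·(-1) = 0
All base exponents vanish — dimensionless.

yes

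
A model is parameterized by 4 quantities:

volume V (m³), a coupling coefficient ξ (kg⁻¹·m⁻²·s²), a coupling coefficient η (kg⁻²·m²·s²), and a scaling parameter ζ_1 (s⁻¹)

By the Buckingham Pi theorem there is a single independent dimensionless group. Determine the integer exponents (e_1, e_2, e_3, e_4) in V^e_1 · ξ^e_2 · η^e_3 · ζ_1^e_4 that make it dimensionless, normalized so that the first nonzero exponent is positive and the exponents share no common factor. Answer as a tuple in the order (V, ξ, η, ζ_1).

M: e_1·(0) + e_2·(-1) + e_3·(-2) + e_4·(0) = 0
L: e_1·(3) + e_2·(-2) + e_3·(2) + e_4·(0) = 0
T: e_1·(0) + e_2·(2) + e_3·(2) + e_4·(-1) = 0
Solving this homogeneous linear system for the smallest-integer solution (first nonzero entry positive) gives (2, 2, -1, 2).

(2, 2, -1, 2)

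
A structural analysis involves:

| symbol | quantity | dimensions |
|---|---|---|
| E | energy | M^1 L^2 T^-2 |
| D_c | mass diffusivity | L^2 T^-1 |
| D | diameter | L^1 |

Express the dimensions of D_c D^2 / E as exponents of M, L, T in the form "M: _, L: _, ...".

M: -1, L: 2, T: 1

Collect each base-dimension exponent across the product:
  M: −(1) + (0) + 2·(0) = -1
  L: −(2) + (2) + 2·(1) = 2
  T: −(-2) + (-1) + 2·(0) = 1
So the dimensions are [M⁻¹ L² T].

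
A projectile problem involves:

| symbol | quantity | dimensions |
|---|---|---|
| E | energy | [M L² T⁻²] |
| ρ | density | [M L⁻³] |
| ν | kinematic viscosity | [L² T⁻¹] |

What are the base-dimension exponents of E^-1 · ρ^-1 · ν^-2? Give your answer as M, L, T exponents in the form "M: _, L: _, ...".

Collect each base-dimension exponent across the product:
  M: −(1) − (1) − 2·(0) = -2
  L: −(2) − (-3) − 2·(2) = -3
  T: −(-2) − (0) − 2·(-1) = 4
So the dimensions are [M⁻² L⁻³ T⁴].

M: -2, L: -3, T: 4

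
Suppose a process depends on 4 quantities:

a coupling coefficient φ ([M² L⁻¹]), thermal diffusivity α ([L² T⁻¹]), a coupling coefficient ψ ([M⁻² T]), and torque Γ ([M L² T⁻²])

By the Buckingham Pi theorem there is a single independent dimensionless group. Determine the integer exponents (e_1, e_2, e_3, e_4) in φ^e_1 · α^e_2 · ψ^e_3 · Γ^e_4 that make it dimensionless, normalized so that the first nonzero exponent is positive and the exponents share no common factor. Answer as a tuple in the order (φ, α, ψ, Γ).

(2, -1, 3, 2)

M: e_1·(2) + e_2·(0) + e_3·(-2) + e_4·(1) = 0
L: e_1·(-1) + e_2·(2) + e_3·(0) + e_4·(2) = 0
T: e_1·(0) + e_2·(-1) + e_3·(1) + e_4·(-2) = 0
Solving this homogeneous linear system for the smallest-integer solution (first nonzero entry positive) gives (2, -1, 3, 2).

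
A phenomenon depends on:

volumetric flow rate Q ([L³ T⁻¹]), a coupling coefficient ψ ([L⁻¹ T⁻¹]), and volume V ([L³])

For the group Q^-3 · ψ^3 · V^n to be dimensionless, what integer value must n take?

Balance the L exponent: (3)·n from V, plus −3·(3) + 3·(-1) = -12 from the rest, must sum to zero.
3n − 12 = 0, so n = 4.

4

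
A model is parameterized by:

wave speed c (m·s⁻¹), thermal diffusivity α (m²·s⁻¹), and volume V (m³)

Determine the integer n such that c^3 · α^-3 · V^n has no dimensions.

Balance the L exponent: (3)·n from V, plus 3·(1) − 3·(2) = -3 from the rest, must sum to zero.
3n − 3 = 0, so n = 1.

1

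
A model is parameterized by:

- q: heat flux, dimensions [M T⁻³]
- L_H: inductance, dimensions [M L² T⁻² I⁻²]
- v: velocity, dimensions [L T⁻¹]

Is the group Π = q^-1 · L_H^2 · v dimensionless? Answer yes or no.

no

Sum the exponent of each base dimension across the product:
  M: −[q]_M + 2·[L_H]_M + [v]_M = −(1) + 2·(1) + (0) = 1
  L: −[q]_L + 2·[L_H]_L + [v]_L = −(0) + 2·(2) + (1) = 5
  T: −[q]_T + 2·[L_H]_T + [v]_T = −(-3) + 2·(-2) + (-1) = -2
  I: −[q]_I + 2·[L_H]_I + [v]_I = −(0) + 2·(-2) + (0) = -4
Net dimensions [M L⁵ T⁻² I⁻⁴] ≠ [1] — not dimensionless.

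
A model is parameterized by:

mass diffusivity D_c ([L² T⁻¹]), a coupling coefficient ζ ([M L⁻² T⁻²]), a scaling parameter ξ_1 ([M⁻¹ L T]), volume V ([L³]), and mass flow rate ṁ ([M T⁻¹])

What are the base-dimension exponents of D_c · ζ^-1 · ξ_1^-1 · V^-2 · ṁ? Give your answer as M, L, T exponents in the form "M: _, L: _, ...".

M: 1, L: -3, T: -1

Collect each base-dimension exponent across the product:
  M: (0) − (1) − (-1) − 2·(0) + (1) = 1
  L: (2) − (-2) − (1) − 2·(3) + (0) = -3
  T: (-1) − (-2) − (1) − 2·(0) + (-1) = -1
So the dimensions are [M L⁻³ T⁻¹].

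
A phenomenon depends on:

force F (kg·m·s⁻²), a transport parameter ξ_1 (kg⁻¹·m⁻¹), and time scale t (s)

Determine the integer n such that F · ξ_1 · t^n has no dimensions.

Balance the T exponent: (1)·n from t, plus (-2) + (0) = -2 from the rest, must sum to zero.
n − 2 = 0, so n = 2.

2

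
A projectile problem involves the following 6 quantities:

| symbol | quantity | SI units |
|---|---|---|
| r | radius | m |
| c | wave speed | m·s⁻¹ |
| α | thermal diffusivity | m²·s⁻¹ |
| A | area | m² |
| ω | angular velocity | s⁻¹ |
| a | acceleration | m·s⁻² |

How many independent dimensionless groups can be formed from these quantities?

There are 6 variables and 2 base dimensions (L, T).
The dimension matrix has rank 2.
Independent dimensionless groups: 6 − 2 = 4.

4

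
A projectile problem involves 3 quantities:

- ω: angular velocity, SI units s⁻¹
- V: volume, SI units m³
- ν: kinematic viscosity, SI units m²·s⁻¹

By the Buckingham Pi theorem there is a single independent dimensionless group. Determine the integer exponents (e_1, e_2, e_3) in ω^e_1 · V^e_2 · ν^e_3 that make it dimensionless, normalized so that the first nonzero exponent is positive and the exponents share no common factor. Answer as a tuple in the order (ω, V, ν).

L: e_1·(0) + e_2·(3) + e_3·(2) = 0
T: e_1·(-1) + e_2·(0) + e_3·(-1) = 0
Solving this homogeneous linear system for the smallest-integer solution (first nonzero entry positive) gives (3, 2, -3).

(3, 2, -3)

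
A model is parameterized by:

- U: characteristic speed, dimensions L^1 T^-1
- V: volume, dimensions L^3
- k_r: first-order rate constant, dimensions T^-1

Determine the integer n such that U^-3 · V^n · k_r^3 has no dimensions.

1

Balance the L exponent: (3)·n from V, plus −3·(1) + 3·(0) = -3 from the rest, must sum to zero.
3n − 3 = 0, so n = 1.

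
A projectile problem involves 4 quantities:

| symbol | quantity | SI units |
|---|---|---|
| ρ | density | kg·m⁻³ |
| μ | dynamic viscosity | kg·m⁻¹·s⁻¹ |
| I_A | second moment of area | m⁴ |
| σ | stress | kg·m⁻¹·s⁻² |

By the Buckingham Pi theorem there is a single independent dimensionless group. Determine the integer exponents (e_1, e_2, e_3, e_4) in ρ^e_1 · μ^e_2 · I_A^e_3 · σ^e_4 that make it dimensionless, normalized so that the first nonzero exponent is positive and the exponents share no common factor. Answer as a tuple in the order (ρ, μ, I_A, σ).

(2, -4, 1, 2)

M: e_1·(1) + e_2·(1) + e_3·(0) + e_4·(1) = 0
L: e_1·(-3) + e_2·(-1) + e_3·(4) + e_4·(-1) = 0
T: e_1·(0) + e_2·(-1) + e_3·(0) + e_4·(-2) = 0
Solving this homogeneous linear system for the smallest-integer solution (first nonzero entry positive) gives (2, -4, 1, 2).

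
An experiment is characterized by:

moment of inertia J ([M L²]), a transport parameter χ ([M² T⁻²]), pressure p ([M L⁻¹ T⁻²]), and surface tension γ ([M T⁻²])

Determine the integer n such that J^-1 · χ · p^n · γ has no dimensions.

Balance the M exponent: (1)·n from p, plus −(1) + (2) + (1) = 2 from the rest, must sum to zero.
n + 2 = 0, so n = -2.

-2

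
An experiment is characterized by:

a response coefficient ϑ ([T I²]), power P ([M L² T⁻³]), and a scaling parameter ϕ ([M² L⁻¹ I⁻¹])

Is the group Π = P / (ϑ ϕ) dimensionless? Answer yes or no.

Sum the exponent of each base dimension across the product:
  M: −[ϑ]_M + [P]_M − [ϕ]_M = −(0) + (1) − (2) = -1
  L: −[ϑ]_L + [P]_L − [ϕ]_L = −(0) + (2) − (-1) = 3
  T: −[ϑ]_T + [P]_T − [ϕ]_T = −(1) + (-3) − (0) = -4
  I: −[ϑ]_I + [P]_I − [ϕ]_I = −(2) + (0) − (-1) = -1
Net dimensions [M⁻¹ L³ T⁻⁴ I⁻¹] ≠ [1] — not dimensionless.

no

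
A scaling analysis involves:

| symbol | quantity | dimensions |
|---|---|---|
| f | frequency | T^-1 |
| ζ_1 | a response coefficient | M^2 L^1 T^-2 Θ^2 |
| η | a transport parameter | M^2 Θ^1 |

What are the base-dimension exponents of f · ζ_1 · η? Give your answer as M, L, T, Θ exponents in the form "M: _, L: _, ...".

M: 4, L: 1, T: -3, Θ: 3

Collect each base-dimension exponent across the product:
  M: (0) + (2) + (2) = 4
  L: (0) + (1) + (0) = 1
  T: (-1) + (-2) + (0) = -3
  Θ: (0) + (2) + (1) = 3
So the dimensions are [M⁴ L T⁻³ Θ³].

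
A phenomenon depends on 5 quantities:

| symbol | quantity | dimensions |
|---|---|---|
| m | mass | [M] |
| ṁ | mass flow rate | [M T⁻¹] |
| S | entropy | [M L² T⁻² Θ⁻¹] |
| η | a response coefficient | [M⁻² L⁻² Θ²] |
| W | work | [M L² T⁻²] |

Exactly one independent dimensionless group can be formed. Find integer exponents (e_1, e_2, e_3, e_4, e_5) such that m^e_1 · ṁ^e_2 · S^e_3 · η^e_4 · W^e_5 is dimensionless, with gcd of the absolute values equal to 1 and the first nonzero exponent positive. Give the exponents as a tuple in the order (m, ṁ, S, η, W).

(3, -2, 2, 1, -1)

M: e_1·(1) + e_2·(1) + e_3·(1) + e_4·(-2) + e_5·(1) = 0
L: e_1·(0) + e_2·(0) + e_3·(2) + e_4·(-2) + e_5·(2) = 0
T: e_1·(0) + e_2·(-1) + e_3·(-2) + e_4·(0) + e_5·(-2) = 0
Θ: e_1·(0) + e_2·(0) + e_3·(-1) + e_4·(2) + e_5·(0) = 0
Solving this homogeneous linear system for the smallest-integer solution (first nonzero entry positive) gives (3, -2, 2, 1, -1).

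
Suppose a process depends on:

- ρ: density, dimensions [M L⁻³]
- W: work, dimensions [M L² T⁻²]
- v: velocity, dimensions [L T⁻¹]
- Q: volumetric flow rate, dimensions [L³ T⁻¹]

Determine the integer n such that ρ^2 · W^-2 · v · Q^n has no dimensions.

Balance the L exponent: (3)·n from Q, plus 2·(-3) − 2·(2) + (1) = -9 from the rest, must sum to zero.
3n − 9 = 0, so n = 3.

3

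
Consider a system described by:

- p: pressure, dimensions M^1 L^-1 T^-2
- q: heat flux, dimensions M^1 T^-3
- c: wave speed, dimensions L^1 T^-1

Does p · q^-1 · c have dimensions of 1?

yes

Sum the exponent of each base dimension across the product:
  M: [p]_M − [q]_M + [c]_M = (1) − (1) + (0) = 0
  L: [p]_L − [q]_L + [c]_L = (-1) − (0) + (1) = 0
  T: [p]_T − [q]_T + [c]_T = (-2) − (-3) + (-1) = 0
All base exponents vanish — dimensionless.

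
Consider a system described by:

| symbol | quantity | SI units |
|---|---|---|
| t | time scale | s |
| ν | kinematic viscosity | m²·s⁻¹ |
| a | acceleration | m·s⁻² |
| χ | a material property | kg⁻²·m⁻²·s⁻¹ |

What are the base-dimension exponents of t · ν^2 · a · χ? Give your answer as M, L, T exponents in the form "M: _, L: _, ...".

M: -2, L: 3, T: -4

Collect each base-dimension exponent across the product:
  M: (0) + 2·(0) + (0) + (-2) = -2
  L: (0) + 2·(2) + (1) + (-2) = 3
  T: (1) + 2·(-1) + (-2) + (-1) = -4
So the dimensions are [M⁻² L³ T⁻⁴].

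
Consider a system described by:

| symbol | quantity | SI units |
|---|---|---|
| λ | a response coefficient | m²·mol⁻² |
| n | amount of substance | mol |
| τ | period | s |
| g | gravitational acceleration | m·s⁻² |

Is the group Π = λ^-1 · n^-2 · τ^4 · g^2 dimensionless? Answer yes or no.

Sum the exponent of each base dimension across the product:
  M: −[λ]_M − 2·[n]_M + 4·[τ]_M + 2·[g]_M = −(0) − 2·(0) + 4·(0) + 2·(0) = 0
  L: −[λ]_L − 2·[n]_L + 4·[τ]_L + 2·[g]_L = −(2) − 2·(0) + 4·(0) + 2·(1) = 0
  T: −[λ]_T − 2·[n]_T + 4·[τ]_T + 2·[g]_T = −(0) − 2·(0) + 4·(1) + 2·(-2) = 0
  N: −[λ]_N − 2·[n]_N + 4·[τ]_N + 2·[g]_N = −(-2) − 2·(1) + 4·(0) + 2·(0) = 0
All base exponents vanish — dimensionless.

yes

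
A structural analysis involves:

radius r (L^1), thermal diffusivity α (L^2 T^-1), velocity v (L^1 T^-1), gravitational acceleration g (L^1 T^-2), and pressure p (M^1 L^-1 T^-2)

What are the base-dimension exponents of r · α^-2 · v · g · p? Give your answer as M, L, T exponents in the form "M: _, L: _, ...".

Collect each base-dimension exponent across the product:
  M: (0) − 2·(0) + (0) + (0) + (1) = 1
  L: (1) − 2·(2) + (1) + (1) + (-1) = -2
  T: (0) − 2·(-1) + (-1) + (-2) + (-2) = -3
So the dimensions are [M L⁻² T⁻³].

M: 1, L: -2, T: -3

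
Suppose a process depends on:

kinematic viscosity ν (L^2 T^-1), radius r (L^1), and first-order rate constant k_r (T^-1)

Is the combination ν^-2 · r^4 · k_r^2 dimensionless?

Sum the exponent of each base dimension across the product:
  M: −2·[ν]_M + 4·[r]_M + 2·[k_r]_M = −2·(0) + 4·(0) + 2·(0) = 0
  L: −2·[ν]_L + 4·[r]_L + 2·[k_r]_L = −2·(2) + 4·(1) + 2·(0) = 0
  T: −2·[ν]_T + 4·[r]_T + 2·[k_r]_T = −2·(-1) + 4·(0) + 2·(-1) = 0
All base exponents vanish — dimensionless.

yes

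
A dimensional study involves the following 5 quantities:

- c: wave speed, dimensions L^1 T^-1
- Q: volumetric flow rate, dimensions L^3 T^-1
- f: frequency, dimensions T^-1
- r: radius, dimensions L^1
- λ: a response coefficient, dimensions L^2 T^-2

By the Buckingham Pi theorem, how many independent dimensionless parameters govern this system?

3

There are 5 variables and 2 base dimensions (L, T).
The dimension matrix has rank 2.
Independent dimensionless groups: 5 − 2 = 3.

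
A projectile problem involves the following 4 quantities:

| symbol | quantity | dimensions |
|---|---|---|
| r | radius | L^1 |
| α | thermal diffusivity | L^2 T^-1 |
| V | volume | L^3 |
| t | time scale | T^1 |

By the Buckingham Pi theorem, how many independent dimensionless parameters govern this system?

There are 4 variables and 2 base dimensions (L, T).
The dimension matrix has rank 2.
Independent dimensionless groups: 4 − 2 = 2.

2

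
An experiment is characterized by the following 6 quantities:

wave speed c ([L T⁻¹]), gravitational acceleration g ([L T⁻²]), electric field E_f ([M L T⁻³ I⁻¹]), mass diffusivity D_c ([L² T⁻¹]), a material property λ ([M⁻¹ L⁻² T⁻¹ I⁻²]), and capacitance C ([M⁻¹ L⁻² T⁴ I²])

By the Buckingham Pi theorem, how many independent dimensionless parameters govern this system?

2

There are 6 variables and 4 base dimensions (M, L, T, I).
The dimension matrix has rank 4.
Independent dimensionless groups: 6 − 4 = 2.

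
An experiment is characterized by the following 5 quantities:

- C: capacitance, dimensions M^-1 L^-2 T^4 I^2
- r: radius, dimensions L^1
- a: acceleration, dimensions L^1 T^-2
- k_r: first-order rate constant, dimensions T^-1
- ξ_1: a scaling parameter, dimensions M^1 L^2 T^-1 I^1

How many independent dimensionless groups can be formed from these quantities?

There are 5 variables and 4 base dimensions (M, L, T, I).
The dimension matrix has rank 4.
Independent dimensionless groups: 5 − 4 = 1.

1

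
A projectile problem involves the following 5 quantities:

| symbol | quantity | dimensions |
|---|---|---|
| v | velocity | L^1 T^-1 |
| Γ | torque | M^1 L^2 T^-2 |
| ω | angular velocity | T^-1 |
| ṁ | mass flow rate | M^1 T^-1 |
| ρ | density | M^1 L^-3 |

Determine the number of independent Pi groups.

There are 5 variables and 3 base dimensions (M, L, T).
The dimension matrix has rank 3.
Independent dimensionless groups: 5 − 3 = 2.

2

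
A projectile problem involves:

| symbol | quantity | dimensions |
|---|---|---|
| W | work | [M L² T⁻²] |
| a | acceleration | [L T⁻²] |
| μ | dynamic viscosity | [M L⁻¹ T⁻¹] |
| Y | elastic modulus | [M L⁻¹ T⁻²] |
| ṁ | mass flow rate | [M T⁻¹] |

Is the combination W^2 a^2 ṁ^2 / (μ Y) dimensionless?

no

Sum the exponent of each base dimension across the product:
  M: 2·[W]_M + 2·[a]_M − [μ]_M − [Y]_M + 2·[ṁ]_M = 2·(1) + 2·(0) − (1) − (1) + 2·(1) = 2
  L: 2·[W]_L + 2·[a]_L − [μ]_L − [Y]_L + 2·[ṁ]_L = 2·(2) + 2·(1) − (-1) − (-1) + 2·(0) = 8
  T: 2·[W]_T + 2·[a]_T − [μ]_T − [Y]_T + 2·[ṁ]_T = 2·(-2) + 2·(-2) − (-1) − (-2) + 2·(-1) = -7
Net dimensions [M² L⁸ T⁻⁷] ≠ [1] — not dimensionless.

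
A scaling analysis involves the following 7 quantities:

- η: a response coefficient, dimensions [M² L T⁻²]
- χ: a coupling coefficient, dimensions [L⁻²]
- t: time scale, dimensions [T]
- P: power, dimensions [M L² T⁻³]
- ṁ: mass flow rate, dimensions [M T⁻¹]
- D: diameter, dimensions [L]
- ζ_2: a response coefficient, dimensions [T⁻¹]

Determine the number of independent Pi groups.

There are 7 variables and 3 base dimensions (M, L, T).
The dimension matrix has rank 3.
Independent dimensionless groups: 7 − 3 = 4.

4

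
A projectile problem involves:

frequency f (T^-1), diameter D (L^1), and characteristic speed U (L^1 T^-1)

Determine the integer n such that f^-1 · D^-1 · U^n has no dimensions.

Balance the L exponent: (1)·n from U, plus −(0) − (1) = -1 from the rest, must sum to zero.
n − 1 = 0, so n = 1.

1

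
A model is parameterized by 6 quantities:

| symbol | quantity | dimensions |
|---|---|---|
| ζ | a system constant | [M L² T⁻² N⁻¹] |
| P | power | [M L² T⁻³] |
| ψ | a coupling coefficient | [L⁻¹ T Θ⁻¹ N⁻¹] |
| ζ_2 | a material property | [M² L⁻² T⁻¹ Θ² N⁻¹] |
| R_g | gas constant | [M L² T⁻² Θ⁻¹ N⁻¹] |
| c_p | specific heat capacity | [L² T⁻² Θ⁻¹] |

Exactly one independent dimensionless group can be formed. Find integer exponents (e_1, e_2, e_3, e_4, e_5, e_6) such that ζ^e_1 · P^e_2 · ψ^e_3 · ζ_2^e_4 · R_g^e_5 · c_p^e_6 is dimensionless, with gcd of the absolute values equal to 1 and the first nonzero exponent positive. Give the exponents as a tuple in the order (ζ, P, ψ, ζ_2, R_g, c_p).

(1, 3, 2, -1, -2, -2)

M: e_1·(1) + e_2·(1) + e_3·(0) + e_4·(2) + e_5·(1) + e_6·(0) = 0
L: e_1·(2) + e_2·(2) + e_3·(-1) + e_4·(-2) + e_5·(2) + e_6·(2) = 0
T: e_1·(-2) + e_2·(-3) + e_3·(1) + e_4·(-1) + e_5·(-2) + e_6·(-2) = 0
Θ: e_1·(0) + e_2·(0) + e_3·(-1) + e_4·(2) + e_5·(-1) + e_6·(-1) = 0
N: e_1·(-1) + e_2·(0) + e_3·(-1) + e_4·(-1) + e_5·(-1) + e_6·(0) = 0
Solving this homogeneous linear system for the smallest-integer solution (first nonzero entry positive) gives (1, 3, 2, -1, -2, -2).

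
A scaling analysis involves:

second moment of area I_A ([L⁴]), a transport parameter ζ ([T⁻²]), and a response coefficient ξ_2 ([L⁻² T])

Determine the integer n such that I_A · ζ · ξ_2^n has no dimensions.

2

Balance the L exponent: (-2)·n from ξ_2, plus (4) + (0) = 4 from the rest, must sum to zero.
-2n + 4 = 0, so n = 2.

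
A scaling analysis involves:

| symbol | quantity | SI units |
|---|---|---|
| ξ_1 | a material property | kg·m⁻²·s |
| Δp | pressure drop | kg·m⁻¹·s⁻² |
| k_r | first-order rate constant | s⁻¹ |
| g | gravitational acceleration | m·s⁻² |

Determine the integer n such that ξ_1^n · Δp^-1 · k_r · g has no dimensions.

Balance the M exponent: (1)·n from ξ_1, plus −(1) + (0) + (0) = -1 from the rest, must sum to zero.
n − 1 = 0, so n = 1.

1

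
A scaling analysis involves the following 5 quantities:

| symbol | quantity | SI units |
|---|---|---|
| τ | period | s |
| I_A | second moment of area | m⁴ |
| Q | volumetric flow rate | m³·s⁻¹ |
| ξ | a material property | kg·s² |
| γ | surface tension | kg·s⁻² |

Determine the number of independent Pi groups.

2

There are 5 variables and 3 base dimensions (M, L, T).
The dimension matrix has rank 3.
Independent dimensionless groups: 5 − 3 = 2.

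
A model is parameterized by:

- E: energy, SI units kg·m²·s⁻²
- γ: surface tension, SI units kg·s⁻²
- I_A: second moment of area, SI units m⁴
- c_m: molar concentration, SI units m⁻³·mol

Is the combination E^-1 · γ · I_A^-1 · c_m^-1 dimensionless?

no

Sum the exponent of each base dimension across the product:
  M: −[E]_M + [γ]_M − [I_A]_M − [c_m]_M = −(1) + (1) − (0) − (0) = 0
  L: −[E]_L + [γ]_L − [I_A]_L − [c_m]_L = −(2) + (0) − (4) − (-3) = -3
  T: −[E]_T + [γ]_T − [I_A]_T − [c_m]_T = −(-2) + (-2) − (0) − (0) = 0
  N: −[E]_N + [γ]_N − [I_A]_N − [c_m]_N = −(0) + (0) − (0) − (1) = -1
Net dimensions [L⁻³ N⁻¹] ≠ [1] — not dimensionless.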